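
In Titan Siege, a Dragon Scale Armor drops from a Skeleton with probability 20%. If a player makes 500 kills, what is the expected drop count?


Expected drops = kills * (drop_rate / 100)
= 500 * (20 / 100)
= 500 * 0.2
= 100.0

100.0 drops


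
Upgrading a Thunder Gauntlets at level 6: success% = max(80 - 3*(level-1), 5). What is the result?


raw_rate = 80 - 3 * (6 - 1)
= 80 - 3 * 5
= 80 - 15
= 65
Apply floor: max(65, 5) = 65%

65%


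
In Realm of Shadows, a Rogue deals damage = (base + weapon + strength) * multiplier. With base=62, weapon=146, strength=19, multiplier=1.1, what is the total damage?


Sum base + weapon + str = 62 + 146 + 19 = 227
Multiply by 1.1:
227 * 1.1 = 249.7

249.7 damage


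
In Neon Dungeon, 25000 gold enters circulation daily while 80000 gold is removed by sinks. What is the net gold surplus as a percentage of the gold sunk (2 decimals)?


Net gold = 25000 - 80000 = -55000
Inflation rate = net / sunk * 100 = -55000 / 80000 * 100
= -0.6875 * 100
= -68.75%

-68.75%


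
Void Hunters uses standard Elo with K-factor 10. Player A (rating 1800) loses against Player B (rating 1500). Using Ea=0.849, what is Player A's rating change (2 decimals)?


Elo update: delta = K * (S - Ea), where S = 0 (loses)
S - Ea = 0 - 0.849 = -0.849
Rating change = 10 * -0.849
= -8.49

-8.49 rating points


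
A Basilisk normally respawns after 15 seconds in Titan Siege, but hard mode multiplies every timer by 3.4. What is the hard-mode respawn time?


Respawn time = base * multiplier
= 15 * 3.4
= 51.0 seconds

51.0 seconds


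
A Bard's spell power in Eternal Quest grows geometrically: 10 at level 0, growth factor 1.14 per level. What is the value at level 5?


value = base * growth^level
= 10 * 1.14^5
= 10 * 1.925415
= 19.25

19.25 spell power


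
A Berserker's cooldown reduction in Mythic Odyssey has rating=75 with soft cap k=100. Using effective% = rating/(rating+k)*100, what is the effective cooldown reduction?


effective% = rating / (rating + k) * 100
= 75 / (75 + 100) * 100
= 75 / 175 * 100
= 0.428571 * 100
= 42.86%

42.86%


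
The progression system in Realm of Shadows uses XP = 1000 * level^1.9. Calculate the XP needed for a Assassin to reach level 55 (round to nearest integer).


XP = 1000 * level^1.9
Substitute level = 55:
XP = 1000 * 55^1.9
= 1000 * 2026.2317
= 2026232

2026232 XP


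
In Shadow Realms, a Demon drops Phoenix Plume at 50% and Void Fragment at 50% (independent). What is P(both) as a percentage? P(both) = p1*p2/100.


For independent events, P(both) = P(A) * P(B)
= 50% * 50%
= 2500 / 100 %
= 25.0%

25.0%


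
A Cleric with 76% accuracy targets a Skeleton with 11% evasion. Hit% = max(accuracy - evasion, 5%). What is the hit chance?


accuracy - evasion = 76 - 11 = 65
Apply floor: max(65, 5) = 65
Hit chance = 65%

65%


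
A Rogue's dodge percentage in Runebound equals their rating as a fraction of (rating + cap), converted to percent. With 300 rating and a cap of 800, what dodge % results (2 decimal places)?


dodge% = 300 / (300 + 800) * 100
= 300 / 1100 * 100
= 0.272727 * 100
= 27.27%

27.27%


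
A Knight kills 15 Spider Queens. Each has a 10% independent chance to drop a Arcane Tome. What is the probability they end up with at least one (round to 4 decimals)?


P(at least one) = 1 - P(none) = 1 - (1-p)^n
p = 10/100 = 0.1
1 - p = 0.9
(1 - p)^15 = 0.9^15 = 0.205891
P(at least one) = 1 - 0.205891 = 0.7941

0.7941


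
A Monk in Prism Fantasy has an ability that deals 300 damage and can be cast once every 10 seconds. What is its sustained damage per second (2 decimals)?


DPS = damage / cooldown
= 300 / 10
= 30.00

30.00 DPS


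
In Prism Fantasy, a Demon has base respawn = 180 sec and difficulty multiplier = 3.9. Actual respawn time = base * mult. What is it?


Respawn time = base * multiplier
= 180 * 3.9
= 702.0 seconds

702.0 seconds


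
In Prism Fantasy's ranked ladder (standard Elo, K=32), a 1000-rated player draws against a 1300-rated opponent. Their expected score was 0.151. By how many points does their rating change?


Elo update: delta = K * (S - Ea), where S = 0.5 (draws)
S - Ea = 0.5 - 0.151 = 0.349
Rating change = 32 * 0.349
= 11.17

11.17 rating points


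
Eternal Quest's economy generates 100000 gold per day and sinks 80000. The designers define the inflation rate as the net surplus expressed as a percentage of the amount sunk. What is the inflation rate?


Net gold = 100000 - 80000 = 20000
Inflation rate = net / sunk * 100 = 20000 / 80000 * 100
= 0.25 * 100
= 25.00%

25.00%


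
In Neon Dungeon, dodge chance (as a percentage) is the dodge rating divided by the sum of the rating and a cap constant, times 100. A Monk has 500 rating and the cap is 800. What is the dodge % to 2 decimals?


dodge% = 500 / (500 + 800) * 100
= 500 / 1300 * 100
= 0.384615 * 100
= 38.46%

38.46%


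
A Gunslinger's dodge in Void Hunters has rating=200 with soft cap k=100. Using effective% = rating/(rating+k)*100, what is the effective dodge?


effective% = rating / (rating + k) * 100
= 200 / (200 + 100) * 100
= 200 / 300 * 100
= 0.666667 * 100
= 66.67%

66.67%


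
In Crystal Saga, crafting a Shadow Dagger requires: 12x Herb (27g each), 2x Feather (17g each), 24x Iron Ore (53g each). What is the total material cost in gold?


Cost breakdown:
  Herb: 12 * 27 = 324
  Feather: 2 * 17 = 34
  Iron Ore: 24 * 53 = 1272
Total = 324 + 34 + 1272 = 1630

1630 gold


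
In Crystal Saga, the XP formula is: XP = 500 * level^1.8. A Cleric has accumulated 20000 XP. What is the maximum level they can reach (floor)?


XP = 500 * level^1.8, so level = (XP / 500)^(1/1.8)
= (20000 / 500)^(1/1.8)
= 40.0^0.5556
= 7.7631
Floor: level = 7

level 7


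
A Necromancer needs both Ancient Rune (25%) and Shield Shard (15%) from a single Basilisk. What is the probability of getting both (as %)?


For independent events, P(both) = P(A) * P(B)
= 25% * 15%
= 375 / 100 %
= 3.75%

3.75%


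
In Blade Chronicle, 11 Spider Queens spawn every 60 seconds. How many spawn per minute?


Spawns per minute = count * (60 / interval)
= 11 * (60 / 60)
= 11 * 1.0
= 11.0

11.0 per minute


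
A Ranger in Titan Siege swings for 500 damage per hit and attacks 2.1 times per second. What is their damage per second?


DPS = damage * attack_speed
= 500 * 2.1
= 1050.0

1050.0 DPS


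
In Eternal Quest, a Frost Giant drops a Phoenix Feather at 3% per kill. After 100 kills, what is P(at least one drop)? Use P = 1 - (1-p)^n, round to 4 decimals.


P(at least one) = 1 - P(none) = 1 - (1-p)^n
p = 3/100 = 0.03
1 - p = 0.97
(1 - p)^100 = 0.97^100 = 0.047553
P(at least one) = 1 - 0.047553 = 0.9524

0.9524


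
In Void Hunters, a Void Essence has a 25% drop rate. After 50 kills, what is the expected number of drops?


Expected drops = kills * (drop_rate / 100)
= 50 * (25 / 100)
= 50 * 0.25
= 12.5

12.5 drops


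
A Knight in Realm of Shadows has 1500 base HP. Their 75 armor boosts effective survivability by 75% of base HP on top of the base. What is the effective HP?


EHP = 1500 * (1 + 75/100)
= 1500 * (1 + 0.75)
= 1500 * 1.75
= 2625.0

2625.0 EHP


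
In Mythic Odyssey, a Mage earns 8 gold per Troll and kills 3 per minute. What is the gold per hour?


Gold per minute = 8 * 3 = 24
Gold per hour = 24 * 60 = 1440

1440 gold/hour


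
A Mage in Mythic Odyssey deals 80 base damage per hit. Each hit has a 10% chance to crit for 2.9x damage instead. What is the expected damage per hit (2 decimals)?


E[dmg] = base * (1 + crit_chance * (crit_mult - 1))
cc as decimal = 10/100 = 0.1
cm - 1 = 2.9 - 1 = 1.9
Bonus factor = 0.1 * 1.9 = 0.19
Total multiplier = 1 + 0.19 = 1.19
Expected damage = 80 * 1.19 = 95.20

95.20 damage


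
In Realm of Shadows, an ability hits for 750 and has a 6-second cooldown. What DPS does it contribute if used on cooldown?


DPS = damage / cooldown
= 750 / 6
= 125.00

125.00 DPS


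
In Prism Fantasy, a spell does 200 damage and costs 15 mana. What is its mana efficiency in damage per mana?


Efficiency = damage / mana
= 200 / 15
= 13.33

13.33 dmg/mana


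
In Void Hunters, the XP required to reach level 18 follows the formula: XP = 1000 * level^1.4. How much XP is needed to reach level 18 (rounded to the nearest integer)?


XP = 1000 * level^1.4
Substitute level = 18:
XP = 1000 * 18^1.4
= 1000 * 57.1981
= 57198

57198 XP


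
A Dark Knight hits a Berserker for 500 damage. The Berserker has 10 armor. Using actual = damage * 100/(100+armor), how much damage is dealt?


actual = 500 * 100 / (100 + 10)
= 500 * 100 / 110
= 50000 / 110
= 454.55

454.55 damage


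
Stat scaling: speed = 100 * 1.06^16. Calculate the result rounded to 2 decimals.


value = base * growth^level
= 100 * 1.06^16
= 100 * 2.540352
= 254.04

254.04 speed


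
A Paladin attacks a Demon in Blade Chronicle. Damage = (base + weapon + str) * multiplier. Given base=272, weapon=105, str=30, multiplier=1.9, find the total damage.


Sum base + weapon + str = 272 + 105 + 30 = 407
Multiply by 1.9:
407 * 1.9 = 773.3

773.3 damage


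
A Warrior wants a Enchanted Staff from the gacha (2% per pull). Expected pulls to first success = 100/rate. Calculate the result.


Expected pulls for a geometric distribution = 1/p = 100 / rate%
= 100 / 2
= 50.0

50.0 pulls


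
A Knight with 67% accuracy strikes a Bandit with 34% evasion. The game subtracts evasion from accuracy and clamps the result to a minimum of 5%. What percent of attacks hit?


accuracy - evasion = 67 - 34 = 33
Apply floor: max(33, 5) = 33
Hit chance = 33%

33%


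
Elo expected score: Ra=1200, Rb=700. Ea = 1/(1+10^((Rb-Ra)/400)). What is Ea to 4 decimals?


Elo expected score: Ea = 1/(1 + 10^((Rb-Ra)/400))
Rb - Ra = 700 - 1200 = -500
(Rb-Ra)/400 = -500/400 = -1.25
10^-1.25 = 0.056234
Ea = 1/(1 + 0.056234) = 1/1.056234 = 0.9468

0.9468


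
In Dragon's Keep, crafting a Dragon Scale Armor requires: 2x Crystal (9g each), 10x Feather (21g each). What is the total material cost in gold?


Cost breakdown:
  Crystal: 2 * 9 = 18
  Feather: 10 * 21 = 210
Total = 18 + 210 = 228

228 gold


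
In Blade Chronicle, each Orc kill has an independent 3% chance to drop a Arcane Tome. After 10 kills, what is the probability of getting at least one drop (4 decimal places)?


P(at least one) = 1 - P(none) = 1 - (1-p)^n
p = 3/100 = 0.03
1 - p = 0.97
(1 - p)^10 = 0.97^10 = 0.737424
P(at least one) = 1 - 0.737424 = 0.2626

0.2626


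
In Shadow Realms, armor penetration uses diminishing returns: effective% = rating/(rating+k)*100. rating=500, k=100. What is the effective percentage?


effective% = rating / (rating + k) * 100
= 500 / (500 + 100) * 100
= 500 / 600 * 100
= 0.833333 * 100
= 83.33%

83.33%


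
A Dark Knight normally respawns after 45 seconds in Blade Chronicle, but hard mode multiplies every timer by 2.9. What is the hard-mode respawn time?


Respawn time = base * multiplier
= 45 * 2.9
= 130.5 seconds

130.5 seconds


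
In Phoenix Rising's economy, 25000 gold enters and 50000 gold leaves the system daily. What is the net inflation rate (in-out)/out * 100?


Net gold = 25000 - 50000 = -25000
Inflation rate = net / sunk * 100 = -25000 / 50000 * 100
= -0.5 * 100
= -50.00%

-50.00%


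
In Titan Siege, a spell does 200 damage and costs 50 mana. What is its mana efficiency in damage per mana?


Efficiency = damage / mana
= 200 / 50
= 4.00

4.00 dmg/mana


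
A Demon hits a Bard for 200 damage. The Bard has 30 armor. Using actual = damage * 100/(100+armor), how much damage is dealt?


actual = 200 * 100 / (100 + 30)
= 200 * 100 / 130
= 20000 / 130
= 153.85

153.85 damage


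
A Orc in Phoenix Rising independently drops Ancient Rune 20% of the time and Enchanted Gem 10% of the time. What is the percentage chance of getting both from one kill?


For independent events, P(both) = P(A) * P(B)
= 20% * 10%
= 200 / 100 %
= 2.0%

2.0%


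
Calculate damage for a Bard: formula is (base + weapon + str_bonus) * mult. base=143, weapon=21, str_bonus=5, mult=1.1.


Sum base + weapon + str = 143 + 21 + 5 = 169
Multiply by 1.1:
169 * 1.1 = 185.9

185.9 damage


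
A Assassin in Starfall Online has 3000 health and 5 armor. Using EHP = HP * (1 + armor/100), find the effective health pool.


EHP = 3000 * (1 + 5/100)
= 3000 * (1 + 0.05)
= 3000 * 1.05
= 3150.0

3150.0 EHP


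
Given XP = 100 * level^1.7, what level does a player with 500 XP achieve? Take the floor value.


XP = 100 * level^1.7, so level = (XP / 100)^(1/1.7)
= (500 / 100)^(1/1.7)
= 5.0^0.5882
= 2.5773
Floor: level = 2

level 2


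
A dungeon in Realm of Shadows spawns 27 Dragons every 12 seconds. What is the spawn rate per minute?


Spawns per minute = count * (60 / interval)
= 27 * (60 / 12)
= 27 * 5.0
= 135.0

135.0 per minute


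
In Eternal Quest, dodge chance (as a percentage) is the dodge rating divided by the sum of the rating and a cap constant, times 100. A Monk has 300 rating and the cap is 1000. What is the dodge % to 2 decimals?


dodge% = 300 / (300 + 1000) * 100
= 300 / 1300 * 100
= 0.230769 * 100
= 23.08%

23.08%


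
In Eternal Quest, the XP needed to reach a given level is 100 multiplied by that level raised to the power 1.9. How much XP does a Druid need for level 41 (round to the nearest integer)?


XP = 100 * level^1.9
Substitute level = 41:
XP = 100 * 41^1.9
= 100 * 1159.5496
= 115955

115955 XP


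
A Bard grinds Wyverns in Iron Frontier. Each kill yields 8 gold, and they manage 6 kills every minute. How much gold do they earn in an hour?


Gold per minute = 8 * 6 = 48
Gold per hour = 48 * 60 = 2880

2880 gold/hour


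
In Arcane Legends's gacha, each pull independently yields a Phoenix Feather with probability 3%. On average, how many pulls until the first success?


Expected pulls for a geometric distribution = 1/p = 100 / rate%
= 100 / 3
= 33.33

33.33 pulls


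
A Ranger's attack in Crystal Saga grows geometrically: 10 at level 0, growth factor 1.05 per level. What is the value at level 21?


value = base * growth^level
= 10 * 1.05^21
= 10 * 2.785963
= 27.86

27.86 attack


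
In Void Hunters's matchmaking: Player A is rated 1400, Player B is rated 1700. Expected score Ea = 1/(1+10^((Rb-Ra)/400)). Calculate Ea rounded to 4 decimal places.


Elo expected score: Ea = 1/(1 + 10^((Rb-Ra)/400))
Rb - Ra = 1700 - 1400 = 300
(Rb-Ra)/400 = 300/400 = 0.75
10^0.75 = 5.623413
Ea = 1/(1 + 5.623413) = 1/6.623413 = 0.1510

0.1510


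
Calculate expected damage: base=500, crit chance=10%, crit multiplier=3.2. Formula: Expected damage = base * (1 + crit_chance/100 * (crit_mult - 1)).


E[dmg] = base * (1 + crit_chance * (crit_mult - 1))
cc as decimal = 10/100 = 0.1
cm - 1 = 3.2 - 1 = 2.2
Bonus factor = 0.1 * 2.2 = 0.22
Total multiplier = 1 + 0.22 = 1.22
Expected damage = 500 * 1.22 = 610.00

610.00 damage


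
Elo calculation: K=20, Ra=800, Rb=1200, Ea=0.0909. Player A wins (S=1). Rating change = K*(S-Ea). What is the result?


Elo update: delta = K * (S - Ea), where S = 1 (wins)
S - Ea = 1 - 0.0909 = 0.9091
Rating change = 20 * 0.9091
= 18.18

18.18 rating points


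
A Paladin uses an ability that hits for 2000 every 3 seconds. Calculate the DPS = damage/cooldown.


DPS = damage / cooldown
= 2000 / 3
= 666.67

666.67 DPS


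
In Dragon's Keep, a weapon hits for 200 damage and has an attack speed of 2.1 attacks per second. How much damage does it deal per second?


DPS = damage * attack_speed
= 200 * 2.1
= 420.0

420.0 DPS


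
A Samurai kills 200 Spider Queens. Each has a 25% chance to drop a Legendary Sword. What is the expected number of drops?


Expected drops = kills * (drop_rate / 100)
= 200 * (25 / 100)
= 200 * 0.25
= 50.0

50.0 drops


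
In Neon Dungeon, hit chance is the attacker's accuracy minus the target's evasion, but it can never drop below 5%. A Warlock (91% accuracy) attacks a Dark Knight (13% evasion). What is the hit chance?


accuracy - evasion = 91 - 13 = 78
Apply floor: max(78, 5) = 78
Hit chance = 78%

78%


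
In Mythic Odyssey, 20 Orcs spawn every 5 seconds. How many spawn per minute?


Spawns per minute = count * (60 / interval)
= 20 * (60 / 5)
= 20 * 12.0
= 240.0

240.0 per minute


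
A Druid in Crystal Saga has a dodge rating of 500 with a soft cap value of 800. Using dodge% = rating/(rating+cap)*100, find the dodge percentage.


dodge% = 500 / (500 + 800) * 100
= 500 / 1300 * 100
= 0.384615 * 100
= 38.46%

38.46%


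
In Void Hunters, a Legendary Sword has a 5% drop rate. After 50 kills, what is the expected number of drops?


Expected drops = kills * (drop_rate / 100)
= 50 * (5 / 100)
= 50 * 0.05
= 2.5

2.5 drops


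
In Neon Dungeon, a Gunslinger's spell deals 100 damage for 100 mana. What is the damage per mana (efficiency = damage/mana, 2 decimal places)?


Efficiency = damage / mana
= 100 / 100
= 1.00

1.00 dmg/mana


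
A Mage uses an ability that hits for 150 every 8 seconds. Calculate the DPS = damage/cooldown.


DPS = damage / cooldown
= 150 / 8
= 18.75

18.75 DPS


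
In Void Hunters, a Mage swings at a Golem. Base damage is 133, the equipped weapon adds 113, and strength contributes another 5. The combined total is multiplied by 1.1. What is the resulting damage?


Sum base + weapon + str = 133 + 113 + 5 = 251
Multiply by 1.1:
251 * 1.1 = 276.1

276.1 damage


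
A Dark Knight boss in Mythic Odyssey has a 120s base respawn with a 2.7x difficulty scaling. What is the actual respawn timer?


Respawn time = base * multiplier
= 120 * 2.7
= 324.0 seconds

324.0 seconds


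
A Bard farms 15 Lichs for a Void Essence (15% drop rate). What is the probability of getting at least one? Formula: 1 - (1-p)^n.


P(at least one) = 1 - P(none) = 1 - (1-p)^n
p = 15/100 = 0.15
1 - p = 0.85
(1 - p)^15 = 0.85^15 = 0.087354
P(at least one) = 1 - 0.087354 = 0.9126

0.9126


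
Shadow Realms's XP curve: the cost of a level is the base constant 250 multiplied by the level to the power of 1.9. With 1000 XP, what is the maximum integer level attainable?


XP = 250 * level^1.9, so level = (XP / 250)^(1/1.9)
= (1000 / 250)^(1/1.9)
= 4.0^0.5263
= 2.0743
Floor: level = 2

level 2


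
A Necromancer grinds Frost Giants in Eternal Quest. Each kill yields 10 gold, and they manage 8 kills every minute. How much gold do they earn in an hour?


Gold per minute = 10 * 8 = 80
Gold per hour = 80 * 60 = 4800

4800 gold/hour


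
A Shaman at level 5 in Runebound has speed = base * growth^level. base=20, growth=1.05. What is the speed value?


value = base * growth^level
= 20 * 1.05^5
= 20 * 1.276282
= 25.53

25.53 speed


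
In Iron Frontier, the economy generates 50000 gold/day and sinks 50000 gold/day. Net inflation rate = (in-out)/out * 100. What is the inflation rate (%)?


Net gold = 50000 - 50000 = 0
Inflation rate = net / sunk * 100 = 0 / 50000 * 100
= 0.0 * 100
= 0.00%

0.00%


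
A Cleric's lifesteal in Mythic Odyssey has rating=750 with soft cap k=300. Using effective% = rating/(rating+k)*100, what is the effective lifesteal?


effective% = rating / (rating + k) * 100
= 750 / (750 + 300) * 100
= 750 / 1050 * 100
= 0.714286 * 100
= 71.43%

71.43%


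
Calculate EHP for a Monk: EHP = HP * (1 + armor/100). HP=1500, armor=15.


EHP = 1500 * (1 + 15/100)
= 1500 * (1 + 0.15)
= 1500 * 1.15
= 1725.0

1725.0 EHP


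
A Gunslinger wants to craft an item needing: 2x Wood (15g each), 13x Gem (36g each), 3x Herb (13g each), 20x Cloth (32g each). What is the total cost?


Cost breakdown:
  Wood: 2 * 15 = 30
  Gem: 13 * 36 = 468
  Herb: 3 * 13 = 39
  Cloth: 20 * 32 = 640
Total = 30 + 468 + 39 + 640 = 1177

1177 gold


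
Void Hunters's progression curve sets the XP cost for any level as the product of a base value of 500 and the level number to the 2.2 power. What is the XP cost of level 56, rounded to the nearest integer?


XP = 500 * level^2.2
Substitute level = 56:
XP = 500 * 56^2.2
= 500 * 7014.7736
= 3507387

3507387 XP


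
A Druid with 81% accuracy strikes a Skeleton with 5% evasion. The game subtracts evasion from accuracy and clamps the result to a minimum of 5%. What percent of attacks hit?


accuracy - evasion = 81 - 5 = 76
Apply floor: max(76, 5) = 76
Hit chance = 76%

76%


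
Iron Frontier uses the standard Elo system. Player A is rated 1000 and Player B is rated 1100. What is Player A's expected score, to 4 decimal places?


Elo expected score: Ea = 1/(1 + 10^((Rb-Ra)/400))
Rb - Ra = 1100 - 1000 = 100
(Rb-Ra)/400 = 100/400 = 0.25
10^0.25 = 1.778279
Ea = 1/(1 + 1.778279) = 1/2.778279 = 0.3599

0.3599


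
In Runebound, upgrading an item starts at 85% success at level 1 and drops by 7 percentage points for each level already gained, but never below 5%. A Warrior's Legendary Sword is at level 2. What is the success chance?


raw_rate = 85 - 7 * (2 - 1)
= 85 - 7 * 1
= 85 - 7
= 78
Apply floor: max(78, 5) = 78%

78%


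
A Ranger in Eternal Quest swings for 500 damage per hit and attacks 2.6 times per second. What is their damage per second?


DPS = damage * attack_speed
= 500 * 2.6
= 1300.0

1300.0 DPS


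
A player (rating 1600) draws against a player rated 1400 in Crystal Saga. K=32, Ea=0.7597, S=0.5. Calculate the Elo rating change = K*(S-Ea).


Elo update: delta = K * (S - Ea), where S = 0.5 (draws)
S - Ea = 0.5 - 0.7597 = -0.2597
Rating change = 32 * -0.2597
= -8.31

-8.31 rating points


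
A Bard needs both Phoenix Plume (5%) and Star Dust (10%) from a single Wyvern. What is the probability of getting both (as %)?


For independent events, P(both) = P(A) * P(B)
= 5% * 10%
= 50 / 100 %
= 0.5%

0.5%


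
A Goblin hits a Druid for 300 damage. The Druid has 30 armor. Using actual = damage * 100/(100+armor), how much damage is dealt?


actual = 300 * 100 / (100 + 30)
= 300 * 100 / 130
= 30000 / 130
= 230.77

230.77 damage


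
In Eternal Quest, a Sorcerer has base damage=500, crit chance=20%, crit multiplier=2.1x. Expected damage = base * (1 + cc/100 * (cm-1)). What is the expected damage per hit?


E[dmg] = base * (1 + crit_chance * (crit_mult - 1))
cc as decimal = 20/100 = 0.2
cm - 1 = 2.1 - 1 = 1.1
Bonus factor = 0.2 * 1.1 = 0.22
Total multiplier = 1 + 0.22 = 1.22
Expected damage = 500 * 1.22 = 610.00

610.00 damage


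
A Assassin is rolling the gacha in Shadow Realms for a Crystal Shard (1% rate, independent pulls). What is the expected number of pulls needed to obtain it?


Expected pulls for a geometric distribution = 1/p = 100 / rate%
= 100 / 1
= 100.0

100.0 pulls


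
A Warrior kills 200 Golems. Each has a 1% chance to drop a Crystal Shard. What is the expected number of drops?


Expected drops = kills * (drop_rate / 100)
= 200 * (1 / 100)
= 200 * 0.01
= 2.0

2.0 drops


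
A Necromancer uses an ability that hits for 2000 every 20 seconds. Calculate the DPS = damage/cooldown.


DPS = damage / cooldown
= 2000 / 20
= 100.00

100.00 DPS


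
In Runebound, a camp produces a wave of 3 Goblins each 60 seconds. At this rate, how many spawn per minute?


Spawns per minute = count * (60 / interval)
= 3 * (60 / 60)
= 3 * 1.0
= 3.0

3.0 per minute


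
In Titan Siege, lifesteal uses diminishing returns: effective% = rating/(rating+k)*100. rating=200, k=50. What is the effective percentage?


effective% = rating / (rating + k) * 100
= 200 / (200 + 50) * 100
= 200 / 250 * 100
= 0.8 * 100
= 80.00%

80.00%


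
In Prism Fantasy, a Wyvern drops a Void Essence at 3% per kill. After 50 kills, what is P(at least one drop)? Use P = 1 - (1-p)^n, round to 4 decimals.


P(at least one) = 1 - P(none) = 1 - (1-p)^n
p = 3/100 = 0.03
1 - p = 0.97
(1 - p)^50 = 0.97^50 = 0.218065
P(at least one) = 1 - 0.218065 = 0.7819

0.7819


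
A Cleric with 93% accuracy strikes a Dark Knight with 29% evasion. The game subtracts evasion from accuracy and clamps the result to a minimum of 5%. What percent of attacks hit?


accuracy - evasion = 93 - 29 = 64
Apply floor: max(64, 5) = 64
Hit chance = 64%

64%


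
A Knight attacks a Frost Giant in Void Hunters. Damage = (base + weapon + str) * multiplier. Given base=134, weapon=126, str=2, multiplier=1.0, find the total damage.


Sum base + weapon + str = 134 + 126 + 2 = 262
Multiply by 1.0:
262 * 1.0 = 262.0

262.0 damage


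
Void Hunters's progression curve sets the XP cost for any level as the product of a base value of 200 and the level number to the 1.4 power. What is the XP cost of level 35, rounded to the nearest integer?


XP = 200 * level^1.4
Substitute level = 35:
XP = 200 * 35^1.4
= 200 * 145.1093
= 29022

29022 XP


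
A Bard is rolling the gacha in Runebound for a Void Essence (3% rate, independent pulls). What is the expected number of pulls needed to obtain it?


Expected pulls for a geometric distribution = 1/p = 100 / rate%
= 100 / 3
= 33.33

33.33 pulls


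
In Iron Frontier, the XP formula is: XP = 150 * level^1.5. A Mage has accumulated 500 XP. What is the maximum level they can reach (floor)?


XP = 150 * level^1.5, so level = (XP / 150)^(1/1.5)
= (500 / 150)^(1/1.5)
= 3.3333^0.6667
= 2.2314
Floor: level = 2

level 2


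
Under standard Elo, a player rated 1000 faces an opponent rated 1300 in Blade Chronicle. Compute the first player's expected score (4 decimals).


Elo expected score: Ea = 1/(1 + 10^((Rb-Ra)/400))
Rb - Ra = 1300 - 1000 = 300
(Rb-Ra)/400 = 300/400 = 0.75
10^0.75 = 5.623413
Ea = 1/(1 + 5.623413) = 1/6.623413 = 0.1510

0.1510


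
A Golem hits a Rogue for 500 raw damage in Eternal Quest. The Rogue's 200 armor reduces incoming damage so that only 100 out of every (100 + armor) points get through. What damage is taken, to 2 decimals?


actual = 500 * 100 / (100 + 200)
= 500 * 100 / 300
= 50000 / 300
= 166.67

166.67 damage


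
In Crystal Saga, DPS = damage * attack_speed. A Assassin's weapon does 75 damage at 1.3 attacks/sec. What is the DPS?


DPS = damage * attack_speed
= 75 * 1.3
= 97.5

97.5 DPS


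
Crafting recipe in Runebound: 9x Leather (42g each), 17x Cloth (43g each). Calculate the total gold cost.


Cost breakdown:
  Leather: 9 * 42 = 378
  Cloth: 17 * 43 = 731
Total = 378 + 731 = 1109

1109 gold


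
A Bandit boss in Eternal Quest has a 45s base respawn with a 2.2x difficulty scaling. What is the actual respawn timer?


Respawn time = base * multiplier
= 45 * 2.2
= 99.0 seconds

99.0 seconds


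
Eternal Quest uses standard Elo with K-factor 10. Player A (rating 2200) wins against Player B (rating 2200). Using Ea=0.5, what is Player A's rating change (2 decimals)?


Elo update: delta = K * (S - Ea), where S = 1 (wins)
S - Ea = 1 - 0.5 = 0.5
Rating change = 10 * 0.5
= 5.00

5.00 rating points


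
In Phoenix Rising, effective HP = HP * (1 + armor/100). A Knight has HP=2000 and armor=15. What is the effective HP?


EHP = 2000 * (1 + 15/100)
= 2000 * (1 + 0.15)
= 2000 * 1.15
= 2300.0

2300.0 EHP


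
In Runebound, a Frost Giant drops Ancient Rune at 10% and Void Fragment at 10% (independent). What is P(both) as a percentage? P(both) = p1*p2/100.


For independent events, P(both) = P(A) * P(B)
= 10% * 10%
= 100 / 100 %
= 1.0%

1.0%


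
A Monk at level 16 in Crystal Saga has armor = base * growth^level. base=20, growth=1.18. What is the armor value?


value = base * growth^level
= 20 * 1.18^16
= 20 * 14.129023
= 282.58

282.58 armor


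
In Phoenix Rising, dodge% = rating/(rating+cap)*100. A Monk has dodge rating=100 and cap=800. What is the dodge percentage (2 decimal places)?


dodge% = 100 / (100 + 800) * 100
= 100 / 900 * 100
= 0.111111 * 100
= 11.11%

11.11%


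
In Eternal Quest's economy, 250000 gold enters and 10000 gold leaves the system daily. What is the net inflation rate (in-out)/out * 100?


Net gold = 250000 - 10000 = 240000
Inflation rate = net / sunk * 100 = 240000 / 10000 * 100
= 24.0 * 100
= 2400.00%

2400.00%


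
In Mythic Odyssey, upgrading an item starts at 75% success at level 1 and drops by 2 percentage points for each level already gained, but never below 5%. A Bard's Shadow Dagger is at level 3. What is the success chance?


raw_rate = 75 - 2 * (3 - 1)
= 75 - 2 * 2
= 75 - 4
= 71
Apply floor: max(71, 5) = 71%

71%


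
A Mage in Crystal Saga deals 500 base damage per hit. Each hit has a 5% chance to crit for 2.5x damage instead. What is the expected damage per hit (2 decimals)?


E[dmg] = base * (1 + crit_chance * (crit_mult - 1))
cc as decimal = 5/100 = 0.05
cm - 1 = 2.5 - 1 = 1.5
Bonus factor = 0.05 * 1.5 = 0.075
Total multiplier = 1 + 0.075 = 1.075
Expected damage = 500 * 1.075 = 537.50

537.50 damage


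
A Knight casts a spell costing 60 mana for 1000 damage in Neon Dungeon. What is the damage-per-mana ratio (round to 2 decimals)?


Efficiency = damage / mana
= 1000 / 60
= 16.67

16.67 dmg/mana


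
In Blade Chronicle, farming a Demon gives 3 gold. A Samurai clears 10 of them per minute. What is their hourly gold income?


Gold per minute = 3 * 10 = 30
Gold per hour = 30 * 60 = 1800

1800 gold/hour


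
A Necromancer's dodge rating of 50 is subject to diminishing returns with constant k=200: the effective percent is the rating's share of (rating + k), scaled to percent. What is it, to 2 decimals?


effective% = rating / (rating + k) * 100
= 50 / (50 + 200) * 100
= 50 / 250 * 100
= 0.2 * 100
= 20.00%

20.00%


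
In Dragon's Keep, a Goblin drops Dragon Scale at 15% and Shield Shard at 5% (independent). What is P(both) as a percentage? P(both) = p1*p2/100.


For independent events, P(both) = P(A) * P(B)
= 15% * 5%
= 75 / 100 %
= 0.75%

0.75%


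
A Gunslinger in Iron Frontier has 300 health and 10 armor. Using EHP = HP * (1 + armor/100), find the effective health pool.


EHP = 300 * (1 + 10/100)
= 300 * (1 + 0.1)
= 300 * 1.1
= 330.0

330.0 EHP


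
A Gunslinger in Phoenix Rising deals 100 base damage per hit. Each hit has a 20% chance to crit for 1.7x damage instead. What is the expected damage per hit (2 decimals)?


E[dmg] = base * (1 + crit_chance * (crit_mult - 1))
cc as decimal = 20/100 = 0.2
cm - 1 = 1.7 - 1 = 0.7
Bonus factor = 0.2 * 0.7 = 0.14
Total multiplier = 1 + 0.14 = 1.14
Expected damage = 100 * 1.14 = 114.00

114.00 damage


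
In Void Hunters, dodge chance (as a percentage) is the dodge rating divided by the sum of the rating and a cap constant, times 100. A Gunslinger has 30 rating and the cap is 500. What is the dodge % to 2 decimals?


dodge% = 30 / (30 + 500) * 100
= 30 / 530 * 100
= 0.056604 * 100
= 5.66%

5.66%


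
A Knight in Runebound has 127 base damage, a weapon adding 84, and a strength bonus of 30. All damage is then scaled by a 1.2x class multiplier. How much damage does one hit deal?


Sum base + weapon + str = 127 + 84 + 30 = 241
Multiply by 1.2:
241 * 1.2 = 289.2

289.2 damage


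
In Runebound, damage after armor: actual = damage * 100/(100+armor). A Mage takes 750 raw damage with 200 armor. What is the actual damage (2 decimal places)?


actual = 750 * 100 / (100 + 200)
= 750 * 100 / 300
= 75000 / 300
= 250.00

250.00 damage


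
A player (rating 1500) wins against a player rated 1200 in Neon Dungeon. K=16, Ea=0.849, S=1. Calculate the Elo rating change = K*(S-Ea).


Elo update: delta = K * (S - Ea), where S = 1 (wins)
S - Ea = 1 - 0.849 = 0.151
Rating change = 16 * 0.151
= 2.42

2.42 rating points


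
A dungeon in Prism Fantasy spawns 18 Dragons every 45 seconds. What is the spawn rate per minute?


Spawns per minute = count * (60 / interval)
= 18 * (60 / 45)
= 18 * 1.3333
= 24.0

24.0 per minute


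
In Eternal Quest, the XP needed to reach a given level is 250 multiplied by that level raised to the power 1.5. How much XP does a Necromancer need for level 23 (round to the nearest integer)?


XP = 250 * level^1.5
Substitute level = 23:
XP = 250 * 23^1.5
= 250 * 110.3041
= 27576

27576 XP


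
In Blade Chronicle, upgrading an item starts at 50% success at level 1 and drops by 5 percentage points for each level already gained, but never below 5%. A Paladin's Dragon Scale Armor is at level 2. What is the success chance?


raw_rate = 50 - 5 * (2 - 1)
= 50 - 5 * 1
= 50 - 5
= 45
Apply floor: max(45, 5) = 45%

45%


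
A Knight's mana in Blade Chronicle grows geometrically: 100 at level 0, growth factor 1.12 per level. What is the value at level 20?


value = base * growth^level
= 100 * 1.12^20
= 100 * 9.646293
= 964.63

964.63 mana


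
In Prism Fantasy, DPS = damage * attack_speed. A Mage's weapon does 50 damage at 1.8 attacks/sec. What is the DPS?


DPS = damage * attack_speed
= 50 * 1.8
= 90.0

90.0 DPS


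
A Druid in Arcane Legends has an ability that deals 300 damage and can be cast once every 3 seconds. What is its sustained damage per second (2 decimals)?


DPS = damage / cooldown
= 300 / 3
= 100.00

100.00 DPS


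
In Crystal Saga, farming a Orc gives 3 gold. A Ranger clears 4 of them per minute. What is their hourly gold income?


Gold per minute = 3 * 4 = 12
Gold per hour = 12 * 60 = 720

720 gold/hour


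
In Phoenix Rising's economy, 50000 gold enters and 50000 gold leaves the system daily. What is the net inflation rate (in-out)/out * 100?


Net gold = 50000 - 50000 = 0
Inflation rate = net / sunk * 100 = 0 / 50000 * 100
= 0.0 * 100
= 0.00%

0.00%


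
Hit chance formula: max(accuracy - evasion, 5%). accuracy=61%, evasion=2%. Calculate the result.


accuracy - evasion = 61 - 2 = 59
Apply floor: max(59, 5) = 59
Hit chance = 59%

59%


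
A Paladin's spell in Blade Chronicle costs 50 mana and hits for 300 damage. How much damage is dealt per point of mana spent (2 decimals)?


Efficiency = damage / mana
= 300 / 50
= 6.00

6.00 dmg/mana


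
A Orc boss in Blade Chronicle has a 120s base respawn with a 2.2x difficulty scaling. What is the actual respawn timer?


Respawn time = base * multiplier
= 120 * 2.2
= 264.0 seconds

264.0 seconds


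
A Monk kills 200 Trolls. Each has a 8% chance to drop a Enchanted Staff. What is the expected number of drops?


Expected drops = kills * (drop_rate / 100)
= 200 * (8 / 100)
= 200 * 0.08
= 16.0

16.0 drops


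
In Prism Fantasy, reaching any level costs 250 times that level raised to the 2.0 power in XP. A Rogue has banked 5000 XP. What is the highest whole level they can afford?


XP = 250 * level^2.0, so level = (XP / 250)^(1/2.0)
= (5000 / 250)^(1/2.0)
= 20.0^0.5
= 4.4721
Floor: level = 4

level 4


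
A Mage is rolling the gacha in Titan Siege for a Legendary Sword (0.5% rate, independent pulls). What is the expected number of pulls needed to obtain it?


Expected pulls for a geometric distribution = 1/p = 100 / rate%
= 100 / 0.5
= 200.0

200.0 pulls


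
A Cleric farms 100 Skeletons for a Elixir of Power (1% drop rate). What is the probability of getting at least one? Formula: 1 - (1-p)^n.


P(at least one) = 1 - P(none) = 1 - (1-p)^n
p = 1/100 = 0.01
1 - p = 0.99
(1 - p)^100 = 0.99^100 = 0.366032
P(at least one) = 1 - 0.366032 = 0.6340

0.6340


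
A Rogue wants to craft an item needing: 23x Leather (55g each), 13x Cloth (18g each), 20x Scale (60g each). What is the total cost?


Cost breakdown:
  Leather: 23 * 55 = 1265
  Cloth: 13 * 18 = 234
  Scale: 20 * 60 = 1200
Total = 1265 + 234 + 1200 = 2699

2699 gold


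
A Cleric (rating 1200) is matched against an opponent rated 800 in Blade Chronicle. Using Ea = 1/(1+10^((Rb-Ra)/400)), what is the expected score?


Elo expected score: Ea = 1/(1 + 10^((Rb-Ra)/400))
Rb - Ra = 800 - 1200 = -400
(Rb-Ra)/400 = -400/400 = -1.0
10^-1.0 = 0.1
Ea = 1/(1 + 0.1) = 1/1.1 = 0.9091

0.9091


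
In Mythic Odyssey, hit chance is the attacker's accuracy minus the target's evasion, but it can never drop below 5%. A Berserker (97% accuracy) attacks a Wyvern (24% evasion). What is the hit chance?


accuracy - evasion = 97 - 24 = 73
Apply floor: max(73, 5) = 73
Hit chance = 73%

73%


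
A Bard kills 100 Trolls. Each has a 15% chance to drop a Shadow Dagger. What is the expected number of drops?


Expected drops = kills * (drop_rate / 100)
= 100 * (15 / 100)
= 100 * 0.15
= 15.0

15.0 drops


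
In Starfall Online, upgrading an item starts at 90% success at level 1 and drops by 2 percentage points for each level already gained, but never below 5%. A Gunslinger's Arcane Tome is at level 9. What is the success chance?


raw_rate = 90 - 2 * (9 - 1)
= 90 - 2 * 8
= 90 - 16
= 74
Apply floor: max(74, 5) = 74%

74%


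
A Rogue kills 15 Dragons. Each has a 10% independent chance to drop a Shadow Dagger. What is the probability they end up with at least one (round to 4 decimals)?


P(at least one) = 1 - P(none) = 1 - (1-p)^n
p = 10/100 = 0.1
1 - p = 0.9
(1 - p)^15 = 0.9^15 = 0.205891
P(at least one) = 1 - 0.205891 = 0.7941

0.7941


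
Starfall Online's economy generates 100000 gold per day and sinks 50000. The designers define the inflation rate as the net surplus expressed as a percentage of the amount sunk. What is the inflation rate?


Net gold = 100000 - 50000 = 50000
Inflation rate = net / sunk * 100 = 50000 / 50000 * 100
= 1.0 * 100
= 100.00%

100.00%


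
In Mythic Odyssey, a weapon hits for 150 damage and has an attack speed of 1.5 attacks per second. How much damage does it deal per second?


DPS = damage * attack_speed
= 150 * 1.5
= 225.0

225.0 DPS


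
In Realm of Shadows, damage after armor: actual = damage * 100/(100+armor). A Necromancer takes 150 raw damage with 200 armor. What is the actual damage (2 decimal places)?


actual = 150 * 100 / (100 + 200)
= 150 * 100 / 300
= 15000 / 300
= 50.00

50.00 damage


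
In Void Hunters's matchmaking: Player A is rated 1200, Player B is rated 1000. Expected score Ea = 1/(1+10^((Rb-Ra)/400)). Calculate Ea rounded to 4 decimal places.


Elo expected score: Ea = 1/(1 + 10^((Rb-Ra)/400))
Rb - Ra = 1000 - 1200 = -200
(Rb-Ra)/400 = -200/400 = -0.5
10^-0.5 = 0.316228
Ea = 1/(1 + 0.316228) = 1/1.316228 = 0.7597

0.7597


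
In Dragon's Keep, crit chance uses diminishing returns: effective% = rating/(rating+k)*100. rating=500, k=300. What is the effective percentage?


effective% = rating / (rating + k) * 100
= 500 / (500 + 300) * 100
= 500 / 800 * 100
= 0.625 * 100
= 62.50%

62.50%


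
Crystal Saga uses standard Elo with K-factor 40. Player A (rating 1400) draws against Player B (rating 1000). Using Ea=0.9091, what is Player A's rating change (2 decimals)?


Elo update: delta = K * (S - Ea), where S = 0.5 (draws)
S - Ea = 0.5 - 0.9091 = -0.4091
Rating change = 40 * -0.4091
= -16.36

-16.36 rating points


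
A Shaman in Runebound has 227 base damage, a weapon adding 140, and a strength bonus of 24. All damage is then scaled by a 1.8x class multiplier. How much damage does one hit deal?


Sum base + weapon + str = 227 + 140 + 24 = 391
Multiply by 1.8:
391 * 1.8 = 703.8

703.8 damage


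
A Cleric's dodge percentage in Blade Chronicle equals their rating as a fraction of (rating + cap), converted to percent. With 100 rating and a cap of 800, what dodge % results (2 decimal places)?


dodge% = 100 / (100 + 800) * 100
= 100 / 900 * 100
= 0.111111 * 100
= 11.11%

11.11%


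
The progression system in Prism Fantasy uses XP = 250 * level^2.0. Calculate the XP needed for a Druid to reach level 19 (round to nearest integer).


XP = 250 * level^2.0
Substitute level = 19:
XP = 250 * 19^2.0
= 250 * 361.0
= 90250

90250 XP


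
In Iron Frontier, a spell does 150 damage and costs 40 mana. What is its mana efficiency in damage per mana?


Efficiency = damage / mana
= 150 / 40
= 3.75

3.75 dmg/mana


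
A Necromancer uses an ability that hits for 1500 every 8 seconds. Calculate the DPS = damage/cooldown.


DPS = damage / cooldown
= 1500 / 8
= 187.50

187.50 DPS


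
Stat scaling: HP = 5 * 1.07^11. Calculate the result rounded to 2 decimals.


value = base * growth^level
= 5 * 1.07^11
= 5 * 2.104852
= 10.52

10.52 HP
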